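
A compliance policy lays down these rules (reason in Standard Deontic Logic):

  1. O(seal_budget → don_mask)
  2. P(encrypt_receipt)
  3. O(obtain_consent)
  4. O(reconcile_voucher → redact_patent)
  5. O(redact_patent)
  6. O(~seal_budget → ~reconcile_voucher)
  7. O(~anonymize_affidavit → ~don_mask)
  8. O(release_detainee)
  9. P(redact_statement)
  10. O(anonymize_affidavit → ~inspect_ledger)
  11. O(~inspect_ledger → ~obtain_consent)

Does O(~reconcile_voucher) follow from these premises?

Yes

Premise 3 states O(obtain_consent) outright.
Premise 11, O(~inspect_ledger → ~obtain_consent), contraposes to O(obtain_consent → inspect_ledger); with O(obtain_consent) we get O(inspect_ledger).
The contrapositive of premise 10 (O(anonymize_affidavit → ~inspect_ledger)) is O(inspect_ledger → ~anonymize_affidavit), and O(inspect_ledger) is already established, so O(~anonymize_affidavit).
Applying K to premise 7 (O(~anonymize_affidavit → ~don_mask)) and O(~anonymize_affidavit) yields O(~don_mask).
The contrapositive of premise 1 (O(seal_budget → don_mask)) is O(~don_mask → ~seal_budget), and O(~don_mask) is already established, so O(~seal_budget).
Applying K to premise 6 (O(~seal_budget → ~reconcile_voucher)) and O(~seal_budget) yields O(~reconcile_voucher).
Premises 2, 4, 5, 8, 9 do not contribute to this derivation.
So O(~reconcile_voucher) follows.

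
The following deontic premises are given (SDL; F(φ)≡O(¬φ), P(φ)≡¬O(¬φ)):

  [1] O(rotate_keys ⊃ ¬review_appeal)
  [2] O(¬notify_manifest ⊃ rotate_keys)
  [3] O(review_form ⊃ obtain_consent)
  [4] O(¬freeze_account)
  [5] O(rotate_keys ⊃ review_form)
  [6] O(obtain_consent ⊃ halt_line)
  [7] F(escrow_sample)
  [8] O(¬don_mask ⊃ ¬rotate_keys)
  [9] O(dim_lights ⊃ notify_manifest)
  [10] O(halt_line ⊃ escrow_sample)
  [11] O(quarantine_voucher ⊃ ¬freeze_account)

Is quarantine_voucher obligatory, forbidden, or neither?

Neither

Premise 11 is O(quarantine_voucher ⊃ ¬freeze_account); even if O(¬freeze_account) held, inferring O(quarantine_voucher) would be affirming the consequent — invalid.
No premise or chain of K-axiom applications forces O(quarantine_voucher), and none forces O(¬quarantine_voucher). So quarantine_voucher is neither obligatory nor forbidden under these norms.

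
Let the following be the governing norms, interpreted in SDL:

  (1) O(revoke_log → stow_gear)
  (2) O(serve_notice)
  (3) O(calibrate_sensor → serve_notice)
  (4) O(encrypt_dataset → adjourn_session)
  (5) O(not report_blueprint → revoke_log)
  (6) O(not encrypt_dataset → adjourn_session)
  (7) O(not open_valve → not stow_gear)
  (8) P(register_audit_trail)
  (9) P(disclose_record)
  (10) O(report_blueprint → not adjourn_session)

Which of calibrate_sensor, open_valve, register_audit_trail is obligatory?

open_valve

Premises 4 and 6 cover both cases: O(encrypt_dataset → adjourn_session) and O(not encrypt_dataset → adjourn_session). Since encrypt_dataset ∨ not encrypt_dataset is a tautology, O(adjourn_session) follows.
The contrapositive of premise 10 (O(report_blueprint → not adjourn_session)) is O(adjourn_session → not report_blueprint), and O(adjourn_session) is already established, so O(not report_blueprint).
With premise 5, O(not report_blueprint → revoke_log), the K-axiom yields O(revoke_log).
Premise 1 is O(revoke_log → stow_gear); since O(revoke_log), deontic closure gives O(stow_gear).
Premise 7 is O(not open_valve → not stow_gear); contrapositively O(stow_gear → open_valve). Since O(stow_gear) holds, K gives O(open_valve).
So O(open_valve) holds — open_valve is obligatory. None of the other listed options is made obligatory by any chain of premises.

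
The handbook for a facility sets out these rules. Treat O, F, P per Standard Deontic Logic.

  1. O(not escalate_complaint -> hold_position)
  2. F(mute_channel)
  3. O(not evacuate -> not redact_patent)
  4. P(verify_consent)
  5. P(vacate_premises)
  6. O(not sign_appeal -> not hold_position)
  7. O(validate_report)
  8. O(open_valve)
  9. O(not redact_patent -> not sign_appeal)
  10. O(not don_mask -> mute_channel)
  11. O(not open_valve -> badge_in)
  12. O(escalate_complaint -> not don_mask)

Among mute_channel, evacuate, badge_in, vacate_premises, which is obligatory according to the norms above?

Premise 2, F(mute_channel), is equivalent to O(not mute_channel).
Premise 10 is O(not don_mask -> mute_channel); contrapositively O(not mute_channel -> don_mask). Since O(not mute_channel) holds, K gives O(don_mask).
Premise 12 is O(escalate_complaint -> not don_mask); contrapositively O(don_mask -> not escalate_complaint). Since O(don_mask) holds, K gives O(not escalate_complaint).
Premise 1 is O(not escalate_complaint -> hold_position); since O(not escalate_complaint), deontic closure gives O(hold_position).
Premise 6, O(not sign_appeal -> not hold_position), contraposes to O(hold_position -> sign_appeal); with O(hold_position) we get O(sign_appeal).
Premise 9 is O(not redact_patent -> not sign_appeal); contrapositively O(sign_appeal -> redact_patent). Since O(sign_appeal) holds, K gives O(redact_patent).
The contrapositive of premise 3 (O(not evacuate -> not redact_patent)) is O(redact_patent -> evacuate), and O(redact_patent) is already established, so O(evacuate).
So O(evacuate) holds — evacuate is obligatory. None of the other listed options is made obligatory by any chain of premises.

evacuate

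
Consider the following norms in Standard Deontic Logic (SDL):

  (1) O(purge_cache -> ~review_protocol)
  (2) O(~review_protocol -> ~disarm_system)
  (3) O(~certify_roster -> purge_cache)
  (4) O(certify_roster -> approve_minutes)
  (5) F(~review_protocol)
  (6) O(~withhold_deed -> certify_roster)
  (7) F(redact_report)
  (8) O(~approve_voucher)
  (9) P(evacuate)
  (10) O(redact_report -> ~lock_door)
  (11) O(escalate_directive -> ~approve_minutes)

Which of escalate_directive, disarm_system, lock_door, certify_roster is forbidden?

F(~review_protocol) at premise 5 means O(review_protocol).
The contrapositive of premise 1 (O(purge_cache -> ~review_protocol)) is O(review_protocol -> ~purge_cache), and O(review_protocol) is already established, so O(~purge_cache).
The contrapositive of premise 3 (O(~certify_roster -> purge_cache)) is O(~purge_cache -> certify_roster), and O(~purge_cache) is already established, so O(certify_roster).
From O(certify_roster) and premise 4, O(certify_roster -> approve_minutes), we obtain O(approve_minutes).
Premise 11 is O(escalate_directive -> ~approve_minutes); contrapositively O(approve_minutes -> ~escalate_directive). Since O(approve_minutes) holds, K gives O(~escalate_directive).
So O(~escalate_directive) holds, i.e. escalate_directive is forbidden. None of the other listed options is forbidden under the premises.

escalate_directive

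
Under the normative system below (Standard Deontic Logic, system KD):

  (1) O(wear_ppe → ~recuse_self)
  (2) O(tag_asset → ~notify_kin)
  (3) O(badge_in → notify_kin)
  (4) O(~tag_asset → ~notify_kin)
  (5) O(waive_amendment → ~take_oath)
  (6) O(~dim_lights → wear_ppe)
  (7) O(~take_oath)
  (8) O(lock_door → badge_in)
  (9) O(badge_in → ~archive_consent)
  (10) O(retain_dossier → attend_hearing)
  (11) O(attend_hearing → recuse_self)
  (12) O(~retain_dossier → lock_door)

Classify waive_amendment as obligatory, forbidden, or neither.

Premise 5 is O(waive_amendment → ~take_oath); even if O(~take_oath) held, inferring O(waive_amendment) would be affirming the consequent — invalid.
No premise or chain of K-axiom applications forces O(waive_amendment), and none forces O(~waive_amendment). So waive_amendment is neither obligatory nor forbidden under these norms.

Neither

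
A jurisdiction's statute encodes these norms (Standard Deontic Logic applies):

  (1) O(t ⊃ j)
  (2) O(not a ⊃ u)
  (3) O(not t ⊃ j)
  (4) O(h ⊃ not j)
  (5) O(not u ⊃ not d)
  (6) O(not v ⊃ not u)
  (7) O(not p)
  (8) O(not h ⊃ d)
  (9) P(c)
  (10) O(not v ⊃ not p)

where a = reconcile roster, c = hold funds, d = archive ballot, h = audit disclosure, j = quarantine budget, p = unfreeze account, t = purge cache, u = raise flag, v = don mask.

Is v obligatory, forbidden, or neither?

Premises 1 and 3 cover both cases: O(t ⊃ j) and O(not t ⊃ j). Since t ∨ not t is a tautology, O(j) follows.
Premise 4 is O(h ⊃ not j); contrapositively O(j ⊃ not h). Since O(j) holds, K gives O(not h).
Premise 8 is O(not h ⊃ d); since O(not h), deontic closure gives O(d).
The contrapositive of premise 5 (O(not u ⊃ not d)) is O(d ⊃ u), and O(d) is already established, so O(u).
Premise 6, O(not v ⊃ not u), contraposes to O(u ⊃ v); with O(u) we get O(v).
Premises 2, 7, 9, 10 do not contribute to this derivation.
Hence v is obligatory.

Obligatory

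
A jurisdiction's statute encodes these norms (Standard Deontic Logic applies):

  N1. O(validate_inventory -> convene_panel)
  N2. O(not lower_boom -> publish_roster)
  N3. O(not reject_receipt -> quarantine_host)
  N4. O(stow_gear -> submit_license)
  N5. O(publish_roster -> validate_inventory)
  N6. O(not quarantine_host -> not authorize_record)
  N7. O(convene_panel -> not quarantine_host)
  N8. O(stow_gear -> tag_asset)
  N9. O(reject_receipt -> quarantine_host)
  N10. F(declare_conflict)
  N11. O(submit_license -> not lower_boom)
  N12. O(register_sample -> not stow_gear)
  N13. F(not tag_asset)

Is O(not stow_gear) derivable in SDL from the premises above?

Premises 9 and 3 cover both cases: O(reject_receipt -> quarantine_host) and O(not reject_receipt -> quarantine_host). Since reject_receipt ∨ not reject_receipt is a tautology, O(quarantine_host) follows.
The contrapositive of premise 7 (O(convene_panel -> not quarantine_host)) is O(quarantine_host -> not convene_panel), and O(quarantine_host) is already established, so O(not convene_panel).
Premise 1, O(validate_inventory -> convene_panel), contraposes to O(not convene_panel -> not validate_inventory); with O(not convene_panel) we get O(not validate_inventory).
The contrapositive of premise 5 (O(publish_roster -> validate_inventory)) is O(not validate_inventory -> not publish_roster), and O(not validate_inventory) is already established, so O(not publish_roster).
Premise 2, O(not lower_boom -> publish_roster), contraposes to O(not publish_roster -> lower_boom); with O(not publish_roster) we get O(lower_boom).
The contrapositive of premise 11 (O(submit_license -> not lower_boom)) is O(lower_boom -> not submit_license), and O(lower_boom) is already established, so O(not submit_license).
The contrapositive of premise 4 (O(stow_gear -> submit_license)) is O(not submit_license -> not stow_gear), and O(not submit_license) is already established, so O(not stow_gear).
Premises 6, 8, 10, 12, 13 do not contribute to this derivation.
So O(not stow_gear) follows.

Yes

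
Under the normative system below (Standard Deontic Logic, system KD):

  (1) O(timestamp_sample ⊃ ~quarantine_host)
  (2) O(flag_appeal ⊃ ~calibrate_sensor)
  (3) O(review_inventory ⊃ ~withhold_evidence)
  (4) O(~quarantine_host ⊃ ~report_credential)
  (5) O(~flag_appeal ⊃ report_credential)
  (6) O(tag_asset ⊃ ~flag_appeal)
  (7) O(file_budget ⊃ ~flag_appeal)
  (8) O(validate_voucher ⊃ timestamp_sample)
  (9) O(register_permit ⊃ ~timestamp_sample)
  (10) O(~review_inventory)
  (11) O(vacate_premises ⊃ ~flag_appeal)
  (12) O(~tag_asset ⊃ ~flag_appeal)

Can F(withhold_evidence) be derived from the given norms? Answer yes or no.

Premise 3 is O(review_inventory ⊃ ~withhold_evidence), but O(review_inventory) is not derivable from the premises, so it does not yield O(~withhold_evidence).
No other premise forces O(~withhold_evidence). An ideal world satisfying every premise can still have withhold_evidence true, so F(withhold_evidence) is not derivable.

No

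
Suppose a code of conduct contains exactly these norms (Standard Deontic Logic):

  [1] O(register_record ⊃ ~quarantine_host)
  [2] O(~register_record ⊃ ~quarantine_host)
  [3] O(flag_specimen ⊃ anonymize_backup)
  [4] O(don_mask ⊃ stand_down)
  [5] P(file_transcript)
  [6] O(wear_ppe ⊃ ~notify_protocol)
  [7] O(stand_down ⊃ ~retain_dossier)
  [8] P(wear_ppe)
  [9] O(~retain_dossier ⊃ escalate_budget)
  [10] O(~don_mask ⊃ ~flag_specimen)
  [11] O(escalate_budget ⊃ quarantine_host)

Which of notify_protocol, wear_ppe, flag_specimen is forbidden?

Premises 2 and 1 are O(~register_record ⊃ ~quarantine_host) and O(register_record ⊃ ~quarantine_host); every ideal world satisfies ~register_record or register_record, so in either case ~quarantine_host holds — hence O(~quarantine_host).
Premise 11, O(escalate_budget ⊃ quarantine_host), contraposes to O(~quarantine_host ⊃ ~escalate_budget); with O(~quarantine_host) we get O(~escalate_budget).
Premise 9, O(~retain_dossier ⊃ escalate_budget), contraposes to O(~escalate_budget ⊃ retain_dossier); with O(~escalate_budget) we get O(retain_dossier).
Premise 7 is O(stand_down ⊃ ~retain_dossier); contrapositively O(retain_dossier ⊃ ~stand_down). Since O(retain_dossier) holds, K gives O(~stand_down).
The contrapositive of premise 4 (O(don_mask ⊃ stand_down)) is O(~stand_down ⊃ ~don_mask), and O(~stand_down) is already established, so O(~don_mask).
Applying K to premise 10 (O(~don_mask ⊃ ~flag_specimen)) and O(~don_mask) yields O(~flag_specimen).
So O(~flag_specimen) holds, i.e. flag_specimen is forbidden. None of the other listed options is forbidden under the premises.

flag_specimen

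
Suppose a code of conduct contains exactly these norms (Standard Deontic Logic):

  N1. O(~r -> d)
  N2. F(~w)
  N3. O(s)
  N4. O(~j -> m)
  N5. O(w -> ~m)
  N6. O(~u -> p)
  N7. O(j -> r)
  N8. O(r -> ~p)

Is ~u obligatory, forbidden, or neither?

F(~w) at premise 2 means O(w).
From O(w) and premise 5, O(w -> ~m), we obtain O(~m).
Premise 4, O(~j -> m), contraposes to O(~m -> j); with O(~m) we get O(j).
With premise 7, O(j -> r), the K-axiom yields O(r).
With premise 8, O(r -> ~p), the K-axiom yields O(~p).
Premise 6, O(~u -> p), contraposes to O(~p -> u); with O(~p) we get O(u).
Premises 1, 3 do not contribute to this derivation.
Thus O(u), which is F(~u): ~u is forbidden.

Forbidden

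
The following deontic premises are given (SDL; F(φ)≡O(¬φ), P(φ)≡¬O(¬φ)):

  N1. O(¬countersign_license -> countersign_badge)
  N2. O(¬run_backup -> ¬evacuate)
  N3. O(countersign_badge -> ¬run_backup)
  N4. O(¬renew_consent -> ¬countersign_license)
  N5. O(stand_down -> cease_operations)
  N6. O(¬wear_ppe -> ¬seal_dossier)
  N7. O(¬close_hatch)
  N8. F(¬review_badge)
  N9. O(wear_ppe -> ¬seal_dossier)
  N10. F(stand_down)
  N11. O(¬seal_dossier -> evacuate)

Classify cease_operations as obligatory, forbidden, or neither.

Neither

Premise 5 is O(stand_down -> cease_operations), but O(stand_down) is not derivable from the premises, so it does not yield O(cease_operations).
No premise or chain of K-axiom applications forces O(cease_operations), and none forces O(¬cease_operations). So cease_operations is neither obligatory nor forbidden under these norms.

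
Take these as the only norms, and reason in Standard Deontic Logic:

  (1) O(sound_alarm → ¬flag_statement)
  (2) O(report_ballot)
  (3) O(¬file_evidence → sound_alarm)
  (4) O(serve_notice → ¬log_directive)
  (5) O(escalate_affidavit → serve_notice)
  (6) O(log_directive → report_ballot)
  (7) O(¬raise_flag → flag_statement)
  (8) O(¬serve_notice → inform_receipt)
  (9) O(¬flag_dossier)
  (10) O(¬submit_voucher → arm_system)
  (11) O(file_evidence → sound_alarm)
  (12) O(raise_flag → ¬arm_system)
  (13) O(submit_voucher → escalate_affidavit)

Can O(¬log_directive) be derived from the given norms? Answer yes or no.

Yes

Premises 11 and 3 are O(file_evidence → sound_alarm) and O(¬file_evidence → sound_alarm); every ideal world satisfies file_evidence or ¬file_evidence, so in either case sound_alarm holds — hence O(sound_alarm).
From O(sound_alarm) and premise 1, O(sound_alarm → ¬flag_statement), we obtain O(¬flag_statement).
The contrapositive of premise 7 (O(¬raise_flag → flag_statement)) is O(¬flag_statement → raise_flag), and O(¬flag_statement) is already established, so O(raise_flag).
Premise 12 is O(raise_flag → ¬arm_system); since O(raise_flag), deontic closure gives O(¬arm_system).
The contrapositive of premise 10 (O(¬submit_voucher → arm_system)) is O(¬arm_system → submit_voucher), and O(¬arm_system) is already established, so O(submit_voucher).
From O(submit_voucher) and premise 13, O(submit_voucher → escalate_affidavit), we obtain O(escalate_affidavit).
Applying K to premise 5 (O(escalate_affidavit → serve_notice)) and O(escalate_affidavit) yields O(serve_notice).
Applying K to premise 4 (O(serve_notice → ¬log_directive)) and O(serve_notice) yields O(¬log_directive).
Premises 2, 6, 8, 9 do not contribute to this derivation.
So O(¬log_directive) follows.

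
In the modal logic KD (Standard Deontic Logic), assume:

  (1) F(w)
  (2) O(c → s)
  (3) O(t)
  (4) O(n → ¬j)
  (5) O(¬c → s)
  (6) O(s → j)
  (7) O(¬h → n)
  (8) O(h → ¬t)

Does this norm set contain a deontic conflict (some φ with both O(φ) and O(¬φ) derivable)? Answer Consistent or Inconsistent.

Premises 2 and 5 cover both cases: O(c → s) and O(¬c → s). Since c ∨ ¬c is a tautology, O(s) follows.
With premise 6, O(s → j), the K-axiom yields O(j).
Premise 4, O(n → ¬j), contraposes to O(j → ¬n); with O(j) we get O(¬n).
Premise 7 is O(¬h → n); contrapositively O(¬n → h). Since O(¬n) holds, K gives O(h).
With premise 8, O(h → ¬t), the K-axiom yields O(¬t).
But premise 3 directly asserts O(t).
We now have both O(¬t) and O(t) — t is simultaneously obligatory and forbidden, violating the D-axiom.

Inconsistent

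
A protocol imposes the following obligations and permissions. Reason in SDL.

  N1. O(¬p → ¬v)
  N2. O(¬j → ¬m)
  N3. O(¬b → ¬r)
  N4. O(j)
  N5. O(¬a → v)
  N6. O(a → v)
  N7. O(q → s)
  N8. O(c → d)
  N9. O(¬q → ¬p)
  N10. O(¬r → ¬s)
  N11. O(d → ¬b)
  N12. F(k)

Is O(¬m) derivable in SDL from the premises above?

Premise 2 is O(¬j → ¬m), but O(¬j) is not derivable from the premises, so it does not yield O(¬m).
No other premise forces O(¬m). An ideal world satisfying every premise can still have ¬m false, so O(¬m) is not derivable.

No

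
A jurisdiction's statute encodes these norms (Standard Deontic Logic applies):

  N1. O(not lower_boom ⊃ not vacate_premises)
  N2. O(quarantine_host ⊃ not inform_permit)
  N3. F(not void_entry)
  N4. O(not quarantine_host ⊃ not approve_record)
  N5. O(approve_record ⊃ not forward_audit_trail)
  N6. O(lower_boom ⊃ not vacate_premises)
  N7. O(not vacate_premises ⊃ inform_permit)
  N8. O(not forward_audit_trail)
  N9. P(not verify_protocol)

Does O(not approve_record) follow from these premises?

Yes

Premises 1 and 6 are O(not lower_boom ⊃ not vacate_premises) and O(lower_boom ⊃ not vacate_premises); every ideal world satisfies not lower_boom or lower_boom, so in either case not vacate_premises holds — hence O(not vacate_premises).
Applying K to premise 7 (O(not vacate_premises ⊃ inform_permit)) and O(not vacate_premises) yields O(inform_permit).
Premise 2 is O(quarantine_host ⊃ not inform_permit); contrapositively O(inform_permit ⊃ not quarantine_host). Since O(inform_permit) holds, K gives O(not quarantine_host).
From O(not quarantine_host) and premise 4, O(not quarantine_host ⊃ not approve_record), we obtain O(not approve_record).
Premises 3, 5, 8, 9 do not contribute to this derivation.
So O(not approve_record) follows.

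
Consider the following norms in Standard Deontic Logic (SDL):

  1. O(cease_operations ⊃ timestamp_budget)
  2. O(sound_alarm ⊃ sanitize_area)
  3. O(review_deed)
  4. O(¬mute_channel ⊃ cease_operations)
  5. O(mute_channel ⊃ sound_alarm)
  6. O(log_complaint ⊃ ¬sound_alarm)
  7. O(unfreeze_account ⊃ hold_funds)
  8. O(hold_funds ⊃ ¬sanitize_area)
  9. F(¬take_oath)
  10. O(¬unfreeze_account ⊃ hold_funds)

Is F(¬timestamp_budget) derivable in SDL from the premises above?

Yes

By case analysis on ¬unfreeze_account: premise 10 gives O(¬unfreeze_account ⊃ hold_funds) and premise 7 gives O(unfreeze_account ⊃ hold_funds), so O(hold_funds) either way.
Premise 8 is O(hold_funds ⊃ ¬sanitize_area); since O(hold_funds), deontic closure gives O(¬sanitize_area).
The contrapositive of premise 2 (O(sound_alarm ⊃ sanitize_area)) is O(¬sanitize_area ⊃ ¬sound_alarm), and O(¬sanitize_area) is already established, so O(¬sound_alarm).
Premise 5, O(mute_channel ⊃ sound_alarm), contraposes to O(¬sound_alarm ⊃ ¬mute_channel); with O(¬sound_alarm) we get O(¬mute_channel).
With premise 4, O(¬mute_channel ⊃ cease_operations), the K-axiom yields O(cease_operations).
From O(cease_operations) and premise 1, O(cease_operations ⊃ timestamp_budget), we obtain O(timestamp_budget).
Premises 3, 6, 9 do not contribute to this derivation.
So O(timestamp_budget) holds, i.e. F(¬timestamp_budget). The claim follows.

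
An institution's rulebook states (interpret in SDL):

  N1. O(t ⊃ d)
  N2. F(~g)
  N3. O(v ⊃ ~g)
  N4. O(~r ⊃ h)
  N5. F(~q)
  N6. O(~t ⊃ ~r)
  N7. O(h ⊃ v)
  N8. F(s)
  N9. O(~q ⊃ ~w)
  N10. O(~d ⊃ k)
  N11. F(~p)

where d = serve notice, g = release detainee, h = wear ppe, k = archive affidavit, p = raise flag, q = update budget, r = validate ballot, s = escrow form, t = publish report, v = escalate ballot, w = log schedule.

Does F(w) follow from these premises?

No

Premise 9 is O(~q ⊃ ~w), but O(~q) is not derivable from the premises, so it does not yield O(~w).
No other premise forces O(~w). An ideal world satisfying every premise can still have w true, so F(w) is not derivable.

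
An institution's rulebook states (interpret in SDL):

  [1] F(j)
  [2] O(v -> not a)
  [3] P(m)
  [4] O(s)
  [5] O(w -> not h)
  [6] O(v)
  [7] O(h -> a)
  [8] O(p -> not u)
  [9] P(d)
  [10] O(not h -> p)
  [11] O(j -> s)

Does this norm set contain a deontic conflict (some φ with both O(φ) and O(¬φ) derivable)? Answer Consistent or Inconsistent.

Consistent

Premise 11 is O(j -> s); even if O(s) held, inferring O(j) would be affirming the consequent — invalid.
So O(j) is not derivable, and the apparent clash with O(not j) does not arise.
A world satisfying every obligation exists (e.g. a=false, d=false, h=false, j=false, m=false, p=true, s=true, u=false, v=true, w=false); no atom is both obligatory and forbidden, so the set is consistent.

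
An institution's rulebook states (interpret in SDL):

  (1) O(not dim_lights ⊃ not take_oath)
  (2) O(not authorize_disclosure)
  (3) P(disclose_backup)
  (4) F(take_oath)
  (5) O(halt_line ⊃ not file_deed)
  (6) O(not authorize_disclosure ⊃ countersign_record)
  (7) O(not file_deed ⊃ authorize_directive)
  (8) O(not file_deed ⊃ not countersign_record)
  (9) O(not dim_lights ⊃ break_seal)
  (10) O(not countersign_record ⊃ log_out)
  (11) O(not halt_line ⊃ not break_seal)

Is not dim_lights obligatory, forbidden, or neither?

Premise 2 gives O(not authorize_disclosure).
Premise 6 is O(not authorize_disclosure ⊃ countersign_record); since O(not authorize_disclosure), deontic closure gives O(countersign_record).
The contrapositive of premise 8 (O(not file_deed ⊃ not countersign_record)) is O(countersign_record ⊃ file_deed), and O(countersign_record) is already established, so O(file_deed).
Premise 5 is O(halt_line ⊃ not file_deed); contrapositively O(file_deed ⊃ not halt_line). Since O(file_deed) holds, K gives O(not halt_line).
Premise 11 is O(not halt_line ⊃ not break_seal); since O(not halt_line), deontic closure gives O(not break_seal).
Premise 9 is O(not dim_lights ⊃ break_seal); contrapositively O(not break_seal ⊃ dim_lights). Since O(not break_seal) holds, K gives O(dim_lights).
Premises 1, 3, 4, 7, 10 do not contribute to this derivation.
Thus O(dim_lights), which is F(not dim_lights): not dim_lights is forbidden.

Forbidden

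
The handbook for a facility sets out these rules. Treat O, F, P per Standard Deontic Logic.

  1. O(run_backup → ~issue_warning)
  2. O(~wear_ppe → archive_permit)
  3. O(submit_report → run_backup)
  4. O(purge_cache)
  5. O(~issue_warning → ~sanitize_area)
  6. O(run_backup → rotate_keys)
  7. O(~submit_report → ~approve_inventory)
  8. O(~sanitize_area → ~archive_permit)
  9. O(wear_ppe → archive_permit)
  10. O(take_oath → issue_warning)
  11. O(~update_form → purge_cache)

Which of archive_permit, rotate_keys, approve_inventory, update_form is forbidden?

approve_inventory

Premises 2 and 9 are O(~wear_ppe → archive_permit) and O(wear_ppe → archive_permit); every ideal world satisfies ~wear_ppe or wear_ppe, so in either case archive_permit holds — hence O(archive_permit).
Premise 8, O(~sanitize_area → ~archive_permit), contraposes to O(archive_permit → sanitize_area); with O(archive_permit) we get O(sanitize_area).
The contrapositive of premise 5 (O(~issue_warning → ~sanitize_area)) is O(sanitize_area → issue_warning), and O(sanitize_area) is already established, so O(issue_warning).
Premise 1, O(run_backup → ~issue_warning), contraposes to O(issue_warning → ~run_backup); with O(issue_warning) we get O(~run_backup).
Premise 3 is O(submit_report → run_backup); contrapositively O(~run_backup → ~submit_report). Since O(~run_backup) holds, K gives O(~submit_report).
From O(~submit_report) and premise 7, O(~submit_report → ~approve_inventory), we obtain O(~approve_inventory).
So O(~approve_inventory) holds, i.e. approve_inventory is forbidden. None of the other listed options is forbidden under the premises.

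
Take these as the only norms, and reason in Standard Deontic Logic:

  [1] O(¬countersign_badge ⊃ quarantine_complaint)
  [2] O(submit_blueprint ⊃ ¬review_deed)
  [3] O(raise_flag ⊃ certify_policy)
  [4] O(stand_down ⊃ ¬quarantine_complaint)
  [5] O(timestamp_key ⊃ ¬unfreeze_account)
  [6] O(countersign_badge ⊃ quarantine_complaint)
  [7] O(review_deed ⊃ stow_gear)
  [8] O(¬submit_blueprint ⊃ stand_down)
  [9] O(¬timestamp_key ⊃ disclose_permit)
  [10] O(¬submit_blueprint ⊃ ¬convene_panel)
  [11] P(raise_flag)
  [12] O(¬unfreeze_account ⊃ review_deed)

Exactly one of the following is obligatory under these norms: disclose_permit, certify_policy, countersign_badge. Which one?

Premises 6 and 1 cover both cases: O(countersign_badge ⊃ quarantine_complaint) and O(¬countersign_badge ⊃ quarantine_complaint). Since countersign_badge ∨ ¬countersign_badge is a tautology, O(quarantine_complaint) follows.
The contrapositive of premise 4 (O(stand_down ⊃ ¬quarantine_complaint)) is O(quarantine_complaint ⊃ ¬stand_down), and O(quarantine_complaint) is already established, so O(¬stand_down).
The contrapositive of premise 8 (O(¬submit_blueprint ⊃ stand_down)) is O(¬stand_down ⊃ submit_blueprint), and O(¬stand_down) is already established, so O(submit_blueprint).
With premise 2, O(submit_blueprint ⊃ ¬review_deed), the K-axiom yields O(¬review_deed).
Premise 12, O(¬unfreeze_account ⊃ review_deed), contraposes to O(¬review_deed ⊃ unfreeze_account); with O(¬review_deed) we get O(unfreeze_account).
Premise 5, O(timestamp_key ⊃ ¬unfreeze_account), contraposes to O(unfreeze_account ⊃ ¬timestamp_key); with O(unfreeze_account) we get O(¬timestamp_key).
Premise 9 is O(¬timestamp_key ⊃ disclose_permit); since O(¬timestamp_key), deontic closure gives O(disclose_permit).
So O(disclose_permit) holds — disclose_permit is obligatory. None of the other listed options is made obligatory by any chain of premises.

disclose_permit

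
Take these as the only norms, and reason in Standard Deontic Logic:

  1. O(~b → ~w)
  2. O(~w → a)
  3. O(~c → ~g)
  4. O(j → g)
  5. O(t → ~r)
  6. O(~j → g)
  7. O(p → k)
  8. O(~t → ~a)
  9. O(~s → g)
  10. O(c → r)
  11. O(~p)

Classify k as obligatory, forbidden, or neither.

Premise 7 is O(p → k), but O(p) is not derivable from the premises, so it does not yield O(k).
No premise or chain of K-axiom applications forces O(k), and none forces O(~k). So k is neither obligatory nor forbidden under these norms.

Neither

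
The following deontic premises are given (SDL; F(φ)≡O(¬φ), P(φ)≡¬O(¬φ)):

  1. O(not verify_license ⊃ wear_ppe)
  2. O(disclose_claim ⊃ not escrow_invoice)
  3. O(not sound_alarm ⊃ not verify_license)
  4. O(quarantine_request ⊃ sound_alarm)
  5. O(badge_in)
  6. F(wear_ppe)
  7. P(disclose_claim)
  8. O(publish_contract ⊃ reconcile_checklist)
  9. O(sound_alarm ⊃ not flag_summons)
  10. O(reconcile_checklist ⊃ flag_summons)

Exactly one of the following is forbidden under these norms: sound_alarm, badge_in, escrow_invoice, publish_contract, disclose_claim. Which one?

publish_contract

Premise 6 is F(wear_ppe), i.e. O(not wear_ppe).
Premise 1, O(not verify_license ⊃ wear_ppe), contraposes to O(not wear_ppe ⊃ verify_license); with O(not wear_ppe) we get O(verify_license).
Premise 3, O(not sound_alarm ⊃ not verify_license), contraposes to O(verify_license ⊃ sound_alarm); with O(verify_license) we get O(sound_alarm).
Premise 9 is O(sound_alarm ⊃ not flag_summons); since O(sound_alarm), deontic closure gives O(not flag_summons).
Premise 10, O(reconcile_checklist ⊃ flag_summons), contraposes to O(not flag_summons ⊃ not reconcile_checklist); with O(not flag_summons) we get O(not reconcile_checklist).
Premise 8, O(publish_contract ⊃ reconcile_checklist), contraposes to O(not reconcile_checklist ⊃ not publish_contract); with O(not reconcile_checklist) we get O(not publish_contract).
So O(not publish_contract) holds, i.e. publish_contract is forbidden. None of the other listed options is forbidden under the premises.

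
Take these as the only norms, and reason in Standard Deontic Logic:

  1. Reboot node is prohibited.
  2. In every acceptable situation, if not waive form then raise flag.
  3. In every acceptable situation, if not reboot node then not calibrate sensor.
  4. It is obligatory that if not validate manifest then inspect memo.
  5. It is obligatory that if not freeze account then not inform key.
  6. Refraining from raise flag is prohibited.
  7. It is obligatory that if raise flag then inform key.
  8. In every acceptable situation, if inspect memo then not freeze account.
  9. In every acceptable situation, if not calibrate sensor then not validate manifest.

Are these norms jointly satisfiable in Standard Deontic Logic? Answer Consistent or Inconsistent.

F(¬raise_flag) at premise 6 means O(raise_flag).
From O(raise_flag) and premise 7, O(raise_flag → inform_key), we obtain O(inform_key).
Premise 5 is O(¬freeze_account → ¬inform_key); contrapositively O(inform_key → freeze_account). Since O(inform_key) holds, K gives O(freeze_account).
The contrapositive of premise 8 (O(inspect_memo → ¬freeze_account)) is O(freeze_account → ¬inspect_memo), and O(freeze_account) is already established, so O(¬inspect_memo).
The contrapositive of premise 4 (O(¬validate_manifest → inspect_memo)) is O(¬inspect_memo → validate_manifest), and O(¬inspect_memo) is already established, so O(validate_manifest).
Premise 9 is O(¬calibrate_sensor → ¬validate_manifest); contrapositively O(validate_manifest → calibrate_sensor). Since O(validate_manifest) holds, K gives O(calibrate_sensor).
Premise 3 is O(¬reboot_node → ¬calibrate_sensor); contrapositively O(calibrate_sensor → reboot_node). Since O(calibrate_sensor) holds, K gives O(reboot_node).
But premise 1, F(reboot_node), means O(¬reboot_node).
We now have both O(reboot_node) and O(¬reboot_node) — reboot_node is simultaneously obligatory and forbidden, violating the D-axiom.

Inconsistent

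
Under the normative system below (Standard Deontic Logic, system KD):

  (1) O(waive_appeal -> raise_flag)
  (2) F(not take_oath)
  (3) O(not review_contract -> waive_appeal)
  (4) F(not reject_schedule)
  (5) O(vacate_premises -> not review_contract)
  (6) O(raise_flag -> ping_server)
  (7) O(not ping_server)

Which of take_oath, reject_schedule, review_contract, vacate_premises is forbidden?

Premise 7 states O(not ping_server) outright.
Premise 6 is O(raise_flag -> ping_server); contrapositively O(not ping_server -> not raise_flag). Since O(not ping_server) holds, K gives O(not raise_flag).
Premise 1 is O(waive_appeal -> raise_flag); contrapositively O(not raise_flag -> not waive_appeal). Since O(not raise_flag) holds, K gives O(not waive_appeal).
The contrapositive of premise 3 (O(not review_contract -> waive_appeal)) is O(not waive_appeal -> review_contract), and O(not waive_appeal) is already established, so O(review_contract).
Premise 5, O(vacate_premises -> not review_contract), contraposes to O(review_contract -> not vacate_premises); with O(review_contract) we get O(not vacate_premises).
So O(not vacate_premises) holds, i.e. vacate_premises is forbidden. None of the other listed options is forbidden under the premises.

vacate_premises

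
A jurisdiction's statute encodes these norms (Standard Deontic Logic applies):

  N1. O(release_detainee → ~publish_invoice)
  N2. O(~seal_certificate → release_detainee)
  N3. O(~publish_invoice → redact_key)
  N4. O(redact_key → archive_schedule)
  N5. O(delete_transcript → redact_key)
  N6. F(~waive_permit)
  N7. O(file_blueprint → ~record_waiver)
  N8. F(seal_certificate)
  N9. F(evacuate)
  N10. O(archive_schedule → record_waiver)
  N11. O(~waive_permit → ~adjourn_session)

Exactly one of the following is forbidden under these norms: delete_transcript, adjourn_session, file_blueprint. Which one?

Premise 8 is F(seal_certificate), i.e. O(~seal_certificate).
Premise 2 is O(~seal_certificate → release_detainee); since O(~seal_certificate), deontic closure gives O(release_detainee).
Premise 1 is O(release_detainee → ~publish_invoice); since O(release_detainee), deontic closure gives O(~publish_invoice).
With premise 3, O(~publish_invoice → redact_key), the K-axiom yields O(redact_key).
Applying K to premise 4 (O(redact_key → archive_schedule)) and O(redact_key) yields O(archive_schedule).
With premise 10, O(archive_schedule → record_waiver), the K-axiom yields O(record_waiver).
The contrapositive of premise 7 (O(file_blueprint → ~record_waiver)) is O(record_waiver → ~file_blueprint), and O(record_waiver) is already established, so O(~file_blueprint).
So O(~file_blueprint) holds, i.e. file_blueprint is forbidden. None of the other listed options is forbidden under the premises.

file_blueprint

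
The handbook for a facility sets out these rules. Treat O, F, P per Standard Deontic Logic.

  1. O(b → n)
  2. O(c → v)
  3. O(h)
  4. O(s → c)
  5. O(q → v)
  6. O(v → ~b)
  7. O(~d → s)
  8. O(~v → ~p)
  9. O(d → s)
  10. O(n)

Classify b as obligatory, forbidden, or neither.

By case analysis on ~d: premise 7 gives O(~d → s) and premise 9 gives O(d → s), so O(s) either way.
Applying K to premise 4 (O(s → c)) and O(s) yields O(c).
Applying K to premise 2 (O(c → v)) and O(c) yields O(v).
With premise 6, O(v → ~b), the K-axiom yields O(~b).
Premises 1, 3, 5, 8, 10 do not contribute to this derivation.
Thus O(~b), which is F(b): b is forbidden.

Forbidden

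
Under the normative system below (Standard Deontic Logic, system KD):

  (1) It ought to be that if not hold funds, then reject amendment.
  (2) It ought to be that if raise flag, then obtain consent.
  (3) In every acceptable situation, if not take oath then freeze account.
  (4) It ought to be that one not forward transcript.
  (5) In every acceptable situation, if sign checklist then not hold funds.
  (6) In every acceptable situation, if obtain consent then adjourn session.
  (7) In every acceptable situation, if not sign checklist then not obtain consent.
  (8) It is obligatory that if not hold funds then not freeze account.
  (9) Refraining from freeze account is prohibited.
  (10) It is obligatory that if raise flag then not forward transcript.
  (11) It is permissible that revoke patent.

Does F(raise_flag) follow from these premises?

Premise 9 is F(¬freeze_account), i.e. O(freeze_account).
Premise 8, O(¬hold_funds → ¬freeze_account), contraposes to O(freeze_account → hold_funds); with O(freeze_account) we get O(hold_funds).
The contrapositive of premise 5 (O(sign_checklist → ¬hold_funds)) is O(hold_funds → ¬sign_checklist), and O(hold_funds) is already established, so O(¬sign_checklist).
From O(¬sign_checklist) and premise 7, O(¬sign_checklist → ¬obtain_consent), we obtain O(¬obtain_consent).
Premise 2 is O(raise_flag → obtain_consent); contrapositively O(¬obtain_consent → ¬raise_flag). Since O(¬obtain_consent) holds, K gives O(¬raise_flag).
Premises 1, 3, 4, 6, 10, 11 do not contribute to this derivation.
So O(¬raise_flag) holds, i.e. F(raise_flag). The claim follows.

Yes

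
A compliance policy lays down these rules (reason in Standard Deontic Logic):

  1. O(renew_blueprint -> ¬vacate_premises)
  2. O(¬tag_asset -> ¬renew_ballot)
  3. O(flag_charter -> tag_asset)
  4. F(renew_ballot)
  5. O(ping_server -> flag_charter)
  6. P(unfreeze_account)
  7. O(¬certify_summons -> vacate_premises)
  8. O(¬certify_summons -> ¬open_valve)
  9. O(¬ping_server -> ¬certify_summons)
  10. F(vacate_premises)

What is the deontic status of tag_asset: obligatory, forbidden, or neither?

Obligatory

Premise 10, F(vacate_premises), is equivalent to O(¬vacate_premises).
Premise 7 is O(¬certify_summons -> vacate_premises); contrapositively O(¬vacate_premises -> certify_summons). Since O(¬vacate_premises) holds, K gives O(certify_summons).
Premise 9, O(¬ping_server -> ¬certify_summons), contraposes to O(certify_summons -> ping_server); with O(certify_summons) we get O(ping_server).
From O(ping_server) and premise 5, O(ping_server -> flag_charter), we obtain O(flag_charter).
With premise 3, O(flag_charter -> tag_asset), the K-axiom yields O(tag_asset).
Premises 1, 2, 4, 6, 8 do not contribute to this derivation.
Hence tag_asset is obligatory.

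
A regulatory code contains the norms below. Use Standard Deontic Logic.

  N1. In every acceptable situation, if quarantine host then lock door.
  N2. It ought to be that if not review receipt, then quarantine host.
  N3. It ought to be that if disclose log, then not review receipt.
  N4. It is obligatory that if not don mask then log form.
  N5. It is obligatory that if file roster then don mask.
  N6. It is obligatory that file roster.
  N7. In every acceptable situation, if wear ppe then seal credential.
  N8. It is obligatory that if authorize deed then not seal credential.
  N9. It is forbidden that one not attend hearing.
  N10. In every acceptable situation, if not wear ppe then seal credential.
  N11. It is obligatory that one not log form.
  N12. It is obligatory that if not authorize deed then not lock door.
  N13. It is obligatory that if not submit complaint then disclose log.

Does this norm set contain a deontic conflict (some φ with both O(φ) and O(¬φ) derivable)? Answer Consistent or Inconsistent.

Consistent

Premise 4 is O(¬don_mask → log_form), but O(¬don_mask) is not derivable from the premises, so it does not yield O(log_form).
So O(log_form) is not derivable, and the apparent clash with O(¬log_form) does not arise.
A world satisfying every obligation exists (e.g. attend_hearing=true, authorize_deed=false, disclose_log=false, don_mask=true, file_roster=true, lock_door=false, log_form=false, quarantine_host=false, review_receipt=true, seal_credential=true, submit_complaint=true, wear_ppe=false); no atom is both obligatory and forbidden, so the set is consistent.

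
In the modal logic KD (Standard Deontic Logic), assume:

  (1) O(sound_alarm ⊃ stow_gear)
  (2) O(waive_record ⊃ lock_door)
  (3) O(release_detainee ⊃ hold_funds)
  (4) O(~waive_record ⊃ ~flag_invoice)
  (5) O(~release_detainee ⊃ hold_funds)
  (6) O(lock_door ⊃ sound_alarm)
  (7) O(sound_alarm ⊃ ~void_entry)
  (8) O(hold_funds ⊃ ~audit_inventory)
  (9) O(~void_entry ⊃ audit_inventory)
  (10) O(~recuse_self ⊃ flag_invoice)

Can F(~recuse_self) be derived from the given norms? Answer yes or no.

By case analysis on release_detainee: premise 3 gives O(release_detainee ⊃ hold_funds) and premise 5 gives O(~release_detainee ⊃ hold_funds), so O(hold_funds) either way.
Applying K to premise 8 (O(hold_funds ⊃ ~audit_inventory)) and O(hold_funds) yields O(~audit_inventory).
Premise 9, O(~void_entry ⊃ audit_inventory), contraposes to O(~audit_inventory ⊃ void_entry); with O(~audit_inventory) we get O(void_entry).
Premise 7 is O(sound_alarm ⊃ ~void_entry); contrapositively O(void_entry ⊃ ~sound_alarm). Since O(void_entry) holds, K gives O(~sound_alarm).
Premise 6, O(lock_door ⊃ sound_alarm), contraposes to O(~sound_alarm ⊃ ~lock_door); with O(~sound_alarm) we get O(~lock_door).
The contrapositive of premise 2 (O(waive_record ⊃ lock_door)) is O(~lock_door ⊃ ~waive_record), and O(~lock_door) is already established, so O(~waive_record).
From O(~waive_record) and premise 4, O(~waive_record ⊃ ~flag_invoice), we obtain O(~flag_invoice).
Premise 10, O(~recuse_self ⊃ flag_invoice), contraposes to O(~flag_invoice ⊃ recuse_self); with O(~flag_invoice) we get O(recuse_self).
Premise 1 does not contribute to this derivation.
So O(recuse_self) holds, i.e. F(~recuse_self). The claim follows.

Yes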